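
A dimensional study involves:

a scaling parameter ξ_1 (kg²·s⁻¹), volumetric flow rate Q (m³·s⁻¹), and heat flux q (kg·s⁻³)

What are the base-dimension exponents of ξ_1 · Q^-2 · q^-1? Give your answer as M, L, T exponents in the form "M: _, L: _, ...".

M: 1, L: -6, T: 4

Collect each base-dimension exponent across the product:
  M: (2) − 2·(0) − (1) = 1
  L: (0) − 2·(3) − (0) = -6
  T: (-1) − 2·(-1) − (-3) = 4
So the dimensions are [M L⁻⁶ T⁴].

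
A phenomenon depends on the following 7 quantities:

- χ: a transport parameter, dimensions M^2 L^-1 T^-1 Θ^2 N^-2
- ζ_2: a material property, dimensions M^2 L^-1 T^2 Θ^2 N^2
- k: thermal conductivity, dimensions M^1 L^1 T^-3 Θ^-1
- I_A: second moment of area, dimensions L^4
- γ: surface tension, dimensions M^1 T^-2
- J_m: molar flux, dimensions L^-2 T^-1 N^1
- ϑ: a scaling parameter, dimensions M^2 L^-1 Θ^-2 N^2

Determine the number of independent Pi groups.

2

There are 7 variables and 5 base dimensions (M, L, T, Θ, N).
The dimension matrix has rank 5.
Independent dimensionless groups: 7 − 5 = 2.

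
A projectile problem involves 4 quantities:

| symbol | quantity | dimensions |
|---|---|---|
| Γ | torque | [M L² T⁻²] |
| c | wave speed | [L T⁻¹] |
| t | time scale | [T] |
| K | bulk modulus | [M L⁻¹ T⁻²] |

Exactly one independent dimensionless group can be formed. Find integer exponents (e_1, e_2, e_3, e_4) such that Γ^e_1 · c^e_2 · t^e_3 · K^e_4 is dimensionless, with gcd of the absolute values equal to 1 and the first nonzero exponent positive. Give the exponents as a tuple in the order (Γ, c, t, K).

(1, -3, -3, -1)

M: e_1·(1) + e_2·(0) + e_3·(0) + e_4·(1) = 0
L: e_1·(2) + e_2·(1) + e_3·(0) + e_4·(-1) = 0
T: e_1·(-2) + e_2·(-1) + e_3·(1) + e_4·(-2) = 0
Solving this homogeneous linear system for the smallest-integer solution (first nonzero entry positive) gives (1, -3, -3, -1).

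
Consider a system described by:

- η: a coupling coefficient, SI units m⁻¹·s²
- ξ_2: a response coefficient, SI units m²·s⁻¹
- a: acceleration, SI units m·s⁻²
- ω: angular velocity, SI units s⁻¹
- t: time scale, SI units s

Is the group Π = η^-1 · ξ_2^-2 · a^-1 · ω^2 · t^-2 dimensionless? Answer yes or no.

Sum the exponent of each base dimension across the product:
  L: −[η]_L − 2·[ξ_2]_L − [a]_L + 2·[ω]_L − 2·[t]_L = −(-1) − 2·(2) − (1) + 2·(0) − 2·(0) = -4
  T: −[η]_T − 2·[ξ_2]_T − [a]_T + 2·[ω]_T − 2·[t]_T = −(2) − 2·(-1) − (-2) + 2·(-1) − 2·(1) = -2
Net dimensions [L⁻⁴ T⁻²] ≠ [1] — not dimensionless.

no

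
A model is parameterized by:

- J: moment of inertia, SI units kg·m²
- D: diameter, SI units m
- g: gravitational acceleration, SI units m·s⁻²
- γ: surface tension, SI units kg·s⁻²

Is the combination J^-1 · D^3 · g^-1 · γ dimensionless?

Sum the exponent of each base dimension across the product:
  M: −[J]_M + 3·[D]_M − [g]_M + [γ]_M = −(1) + 3·(0) − (0) + (1) = 0
  L: −[J]_L + 3·[D]_L − [g]_L + [γ]_L = −(2) + 3·(1) − (1) + (0) = 0
  T: −[J]_T + 3·[D]_T − [g]_T + [γ]_T = −(0) + 3·(0) − (-2) + (-2) = 0
All base exponents vanish — dimensionless.

yes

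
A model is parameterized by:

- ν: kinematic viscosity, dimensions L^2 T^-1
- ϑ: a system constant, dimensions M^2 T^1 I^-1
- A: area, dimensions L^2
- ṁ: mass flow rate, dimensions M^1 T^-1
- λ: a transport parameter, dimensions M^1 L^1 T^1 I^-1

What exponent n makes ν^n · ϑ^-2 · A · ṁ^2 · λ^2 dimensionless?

Balance the L exponent: (2)·n from ν, plus −2·(0) + (2) + 2·(0) + 2·(1) = 4 from the rest, must sum to zero.
2n + 4 = 0, so n = -2.

-2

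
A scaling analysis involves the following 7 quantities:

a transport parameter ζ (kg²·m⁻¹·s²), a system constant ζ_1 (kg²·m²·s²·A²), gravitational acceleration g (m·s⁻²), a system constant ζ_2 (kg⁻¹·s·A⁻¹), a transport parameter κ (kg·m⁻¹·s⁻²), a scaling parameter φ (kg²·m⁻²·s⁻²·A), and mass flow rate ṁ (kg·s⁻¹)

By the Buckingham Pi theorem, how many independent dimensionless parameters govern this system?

There are 7 variables and 4 base dimensions (M, L, T, I).
The dimension matrix has rank 4.
Independent dimensionless groups: 7 − 4 = 3.

3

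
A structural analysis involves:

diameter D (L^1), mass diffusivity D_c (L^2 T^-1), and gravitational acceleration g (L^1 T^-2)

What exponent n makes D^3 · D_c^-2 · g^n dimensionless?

1

Balance the L exponent: (1)·n from g, plus 3·(1) − 2·(2) = -1 from the rest, must sum to zero.
n − 1 = 0, so n = 1.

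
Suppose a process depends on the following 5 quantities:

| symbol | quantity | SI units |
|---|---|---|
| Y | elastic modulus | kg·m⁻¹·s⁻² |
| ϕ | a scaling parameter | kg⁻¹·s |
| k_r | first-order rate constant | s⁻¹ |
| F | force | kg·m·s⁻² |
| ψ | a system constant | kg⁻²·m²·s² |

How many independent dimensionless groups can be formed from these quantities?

There are 5 variables and 3 base dimensions (M, L, T).
The dimension matrix has rank 3.
Independent dimensionless groups: 5 − 3 = 2.

2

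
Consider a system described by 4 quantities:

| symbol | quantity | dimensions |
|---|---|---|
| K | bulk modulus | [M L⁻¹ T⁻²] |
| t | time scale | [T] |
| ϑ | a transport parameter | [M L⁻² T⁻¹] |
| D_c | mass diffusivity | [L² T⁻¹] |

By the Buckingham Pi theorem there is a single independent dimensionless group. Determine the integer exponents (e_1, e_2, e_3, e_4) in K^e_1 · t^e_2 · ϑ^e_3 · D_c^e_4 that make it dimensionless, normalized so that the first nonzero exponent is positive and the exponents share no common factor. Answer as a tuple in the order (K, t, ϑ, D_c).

M: e_1·(1) + e_2·(0) + e_3·(1) + e_4·(0) = 0
L: e_1·(-1) + e_2·(0) + e_3·(-2) + e_4·(2) = 0
T: e_1·(-2) + e_2·(1) + e_3·(-1) + e_4·(-1) = 0
Solving this homogeneous linear system for the smallest-integer solution (first nonzero entry positive) gives (2, 1, -2, -1).

(2, 1, -2, -1)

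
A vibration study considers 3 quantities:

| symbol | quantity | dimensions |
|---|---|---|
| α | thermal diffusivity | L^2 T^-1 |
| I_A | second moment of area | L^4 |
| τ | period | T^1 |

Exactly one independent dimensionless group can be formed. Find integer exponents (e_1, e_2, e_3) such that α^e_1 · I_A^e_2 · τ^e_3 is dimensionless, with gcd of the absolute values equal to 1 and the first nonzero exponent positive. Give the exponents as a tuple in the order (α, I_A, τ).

L: e_1·(2) + e_2·(4) + e_3·(0) = 0
T: e_1·(-1) + e_2·(0) + e_3·(1) = 0
Solving this homogeneous linear system for the smallest-integer solution (first nonzero entry positive) gives (2, -1, 2).

(2, -1, 2)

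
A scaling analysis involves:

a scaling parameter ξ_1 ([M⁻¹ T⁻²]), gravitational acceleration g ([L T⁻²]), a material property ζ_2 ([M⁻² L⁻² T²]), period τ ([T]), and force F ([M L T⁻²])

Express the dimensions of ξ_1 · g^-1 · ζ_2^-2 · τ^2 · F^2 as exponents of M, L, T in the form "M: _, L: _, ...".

Collect each base-dimension exponent across the product:
  M: (-1) − (0) − 2·(-2) + 2·(0) + 2·(1) = 5
  L: (0) − (1) − 2·(-2) + 2·(0) + 2·(1) = 5
  T: (-2) − (-2) − 2·(2) + 2·(1) + 2·(-2) = -6
So the dimensions are [M⁵ L⁵ T⁻⁶].

M: 5, L: 5, T: -6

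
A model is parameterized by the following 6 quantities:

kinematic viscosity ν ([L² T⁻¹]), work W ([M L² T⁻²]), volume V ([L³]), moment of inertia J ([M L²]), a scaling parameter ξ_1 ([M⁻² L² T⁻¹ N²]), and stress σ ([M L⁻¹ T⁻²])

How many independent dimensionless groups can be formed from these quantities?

2

There are 6 variables and 4 base dimensions (M, L, T, N).
The dimension matrix has rank 4.
Independent dimensionless groups: 6 − 4 = 2.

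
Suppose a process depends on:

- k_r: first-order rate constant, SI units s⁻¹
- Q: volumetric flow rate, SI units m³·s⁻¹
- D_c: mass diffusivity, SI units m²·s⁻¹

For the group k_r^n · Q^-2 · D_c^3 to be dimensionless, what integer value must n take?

-1

Balance the T exponent: (-1)·n from k_r, plus −2·(-1) + 3·(-1) = -1 from the rest, must sum to zero.
−n − 1 = 0, so n = -1.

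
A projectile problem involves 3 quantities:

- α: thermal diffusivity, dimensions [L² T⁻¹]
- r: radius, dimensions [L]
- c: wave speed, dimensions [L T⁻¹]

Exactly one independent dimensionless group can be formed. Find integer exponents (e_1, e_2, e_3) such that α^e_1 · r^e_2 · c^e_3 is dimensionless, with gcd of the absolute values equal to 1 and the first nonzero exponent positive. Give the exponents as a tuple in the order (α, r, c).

L: e_1·(2) + e_2·(1) + e_3·(1) = 0
T: e_1·(-1) + e_2·(0) + e_3·(-1) = 0
Solving this homogeneous linear system for the smallest-integer solution (first nonzero entry positive) gives (1, -1, -1).

(1, -1, -1)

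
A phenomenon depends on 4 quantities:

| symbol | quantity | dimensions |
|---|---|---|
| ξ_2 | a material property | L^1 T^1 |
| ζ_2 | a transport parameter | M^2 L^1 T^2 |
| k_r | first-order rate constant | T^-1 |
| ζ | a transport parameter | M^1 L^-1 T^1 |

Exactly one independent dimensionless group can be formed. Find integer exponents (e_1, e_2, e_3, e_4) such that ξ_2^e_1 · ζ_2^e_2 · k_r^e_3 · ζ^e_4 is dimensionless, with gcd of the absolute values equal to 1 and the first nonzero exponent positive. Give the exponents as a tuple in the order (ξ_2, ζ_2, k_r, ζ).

(3, -1, 3, 2)

M: e_1·(0) + e_2·(2) + e_3·(0) + e_4·(1) = 0
L: e_1·(1) + e_2·(1) + e_3·(0) + e_4·(-1) = 0
T: e_1·(1) + e_2·(2) + e_3·(-1) + e_4·(1) = 0
Solving this homogeneous linear system for the smallest-integer solution (first nonzero entry positive) gives (3, -1, 3, 2).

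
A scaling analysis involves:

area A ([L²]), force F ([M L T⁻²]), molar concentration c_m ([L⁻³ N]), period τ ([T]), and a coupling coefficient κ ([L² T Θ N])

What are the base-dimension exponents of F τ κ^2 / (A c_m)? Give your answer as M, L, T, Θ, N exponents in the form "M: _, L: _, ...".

M: 1, L: 6, T: 1, Θ: 2, N: 1

Collect each base-dimension exponent across the product:
  M: −(0) + (1) − (0) + (0) + 2·(0) = 1
  L: −(2) + (1) − (-3) + (0) + 2·(2) = 6
  T: −(0) + (-2) − (0) + (1) + 2·(1) = 1
  Θ: −(0) + (0) − (0) + (0) + 2·(1) = 2
  N: −(0) + (0) − (1) + (0) + 2·(1) = 1
So the dimensions are [M L⁶ T Θ² N].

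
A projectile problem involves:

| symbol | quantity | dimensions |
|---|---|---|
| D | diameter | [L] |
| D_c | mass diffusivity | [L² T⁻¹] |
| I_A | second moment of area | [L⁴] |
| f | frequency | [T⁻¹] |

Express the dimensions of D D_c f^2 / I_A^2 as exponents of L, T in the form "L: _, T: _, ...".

Collect each base-dimension exponent across the product:
  L: (1) + (2) − 2·(4) + 2·(0) = -5
  T: (0) + (-1) − 2·(0) + 2·(-1) = -3
So the dimensions are [L⁻⁵ T⁻³].

L: -5, T: -3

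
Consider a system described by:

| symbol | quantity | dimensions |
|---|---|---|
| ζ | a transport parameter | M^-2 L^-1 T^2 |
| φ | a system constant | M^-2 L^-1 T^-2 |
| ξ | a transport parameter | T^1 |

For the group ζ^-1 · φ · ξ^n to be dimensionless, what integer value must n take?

4

Balance the T exponent: (1)·n from ξ, plus −(2) + (-2) = -4 from the rest, must sum to zero.
n − 4 = 0, so n = 4.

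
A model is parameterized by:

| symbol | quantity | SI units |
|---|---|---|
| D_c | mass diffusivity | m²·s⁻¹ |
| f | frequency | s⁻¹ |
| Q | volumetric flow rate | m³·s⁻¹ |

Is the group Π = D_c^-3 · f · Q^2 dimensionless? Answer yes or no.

Sum the exponent of each base dimension across the product:
  M: −3·[D_c]_M + [f]_M + 2·[Q]_M = −3·(0) + (0) + 2·(0) = 0
  L: −3·[D_c]_L + [f]_L + 2·[Q]_L = −3·(2) + (0) + 2·(3) = 0
  T: −3·[D_c]_T + [f]_T + 2·[Q]_T = −3·(-1) + (-1) + 2·(-1) = 0
All base exponents vanish — dimensionless.

yes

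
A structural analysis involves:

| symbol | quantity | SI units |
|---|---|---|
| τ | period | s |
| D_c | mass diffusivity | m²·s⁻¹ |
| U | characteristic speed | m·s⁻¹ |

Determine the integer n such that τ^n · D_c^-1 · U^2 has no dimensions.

1

Balance the T exponent: (1)·n from τ, plus −(-1) + 2·(-1) = -1 from the rest, must sum to zero.
n − 1 = 0, so n = 1.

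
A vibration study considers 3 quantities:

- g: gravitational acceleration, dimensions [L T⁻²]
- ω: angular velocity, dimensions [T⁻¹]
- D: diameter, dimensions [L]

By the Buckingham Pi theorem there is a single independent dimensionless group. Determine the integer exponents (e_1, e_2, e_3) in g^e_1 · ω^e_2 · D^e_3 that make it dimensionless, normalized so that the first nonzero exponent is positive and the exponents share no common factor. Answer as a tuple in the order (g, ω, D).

L: e_1·(1) + e_2·(0) + e_3·(1) = 0
T: e_1·(-2) + e_2·(-1) + e_3·(0) = 0
Solving this homogeneous linear system for the smallest-integer solution (first nonzero entry positive) gives (1, -2, -1).

(1, -2, -1)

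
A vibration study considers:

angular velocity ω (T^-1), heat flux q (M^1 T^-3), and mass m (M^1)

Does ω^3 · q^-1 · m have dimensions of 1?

Sum the exponent of each base dimension across the product:
  M: 3·[ω]_M − [q]_M + [m]_M = 3·(0) − (1) + (1) = 0
  L: 3·[ω]_L − [q]_L + [m]_L = 3·(0) − (0) + (0) = 0
  T: 3·[ω]_T − [q]_T + [m]_T = 3·(-1) − (-3) + (0) = 0
All base exponents vanish — dimensionless.

yes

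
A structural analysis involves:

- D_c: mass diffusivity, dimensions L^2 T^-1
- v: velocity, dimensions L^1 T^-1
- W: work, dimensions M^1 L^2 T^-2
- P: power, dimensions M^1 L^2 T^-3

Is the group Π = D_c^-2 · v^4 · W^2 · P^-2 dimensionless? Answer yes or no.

Sum the exponent of each base dimension across the product:
  M: −2·[D_c]_M + 4·[v]_M + 2·[W]_M − 2·[P]_M = −2·(0) + 4·(0) + 2·(1) − 2·(1) = 0
  L: −2·[D_c]_L + 4·[v]_L + 2·[W]_L − 2·[P]_L = −2·(2) + 4·(1) + 2·(2) − 2·(2) = 0
  T: −2·[D_c]_T + 4·[v]_T + 2·[W]_T − 2·[P]_T = −2·(-1) + 4·(-1) + 2·(-2) − 2·(-3) = 0
All base exponents vanish — dimensionless.

yes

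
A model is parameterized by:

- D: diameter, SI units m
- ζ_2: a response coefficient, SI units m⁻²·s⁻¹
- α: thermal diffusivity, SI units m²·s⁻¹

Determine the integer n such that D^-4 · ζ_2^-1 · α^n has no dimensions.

Balance the L exponent: (2)·n from α, plus −4·(1) − (-2) = -2 from the rest, must sum to zero.
2n − 2 = 0, so n = 1.

1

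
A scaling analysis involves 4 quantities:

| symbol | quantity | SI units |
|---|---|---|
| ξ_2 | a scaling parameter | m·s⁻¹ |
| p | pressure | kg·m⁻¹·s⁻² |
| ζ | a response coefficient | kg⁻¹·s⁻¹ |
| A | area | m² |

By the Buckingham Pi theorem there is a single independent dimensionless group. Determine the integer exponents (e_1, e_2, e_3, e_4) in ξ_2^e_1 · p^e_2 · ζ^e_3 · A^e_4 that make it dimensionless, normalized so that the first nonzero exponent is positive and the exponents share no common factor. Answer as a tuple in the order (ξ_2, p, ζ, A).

M: e_1·(0) + e_2·(1) + e_3·(-1) + e_4·(0) = 0
L: e_1·(1) + e_2·(-1) + e_3·(0) + e_4·(2) = 0
T: e_1·(-1) + e_2·(-2) + e_3·(-1) + e_4·(0) = 0
Solving this homogeneous linear system for the smallest-integer solution (first nonzero entry positive) gives (3, -1, -1, -2).

(3, -1, -1, -2)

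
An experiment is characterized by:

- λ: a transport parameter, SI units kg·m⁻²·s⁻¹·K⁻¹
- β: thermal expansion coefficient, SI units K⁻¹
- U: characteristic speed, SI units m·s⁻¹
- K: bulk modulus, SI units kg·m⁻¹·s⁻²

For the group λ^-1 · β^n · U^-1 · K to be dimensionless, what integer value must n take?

Balance the Θ exponent: (-1)·n from β, plus −(-1) − (0) + (0) = 1 from the rest, must sum to zero.
−n + 1 = 0, so n = 1.

1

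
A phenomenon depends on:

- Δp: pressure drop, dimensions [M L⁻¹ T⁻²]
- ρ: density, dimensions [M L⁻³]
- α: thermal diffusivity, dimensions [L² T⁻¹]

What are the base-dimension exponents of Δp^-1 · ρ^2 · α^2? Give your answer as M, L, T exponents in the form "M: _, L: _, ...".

Collect each base-dimension exponent across the product:
  M: −(1) + 2·(1) + 2·(0) = 1
  L: −(-1) + 2·(-3) + 2·(2) = -1
  T: −(-2) + 2·(0) + 2·(-1) = 0
So the dimensions are [M L⁻¹].

M: 1, L: -1, T: 0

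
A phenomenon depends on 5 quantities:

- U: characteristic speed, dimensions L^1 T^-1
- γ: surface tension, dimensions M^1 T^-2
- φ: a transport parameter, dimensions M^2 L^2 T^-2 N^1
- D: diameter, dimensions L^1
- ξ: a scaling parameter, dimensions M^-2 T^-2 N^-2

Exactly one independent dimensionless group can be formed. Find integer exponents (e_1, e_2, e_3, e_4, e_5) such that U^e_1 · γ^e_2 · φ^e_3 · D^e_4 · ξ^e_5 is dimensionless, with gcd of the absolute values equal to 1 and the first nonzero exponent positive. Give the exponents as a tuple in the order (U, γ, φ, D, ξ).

(2, 2, -2, 2, -1)

M: e_1·(0) + e_2·(1) + e_3·(2) + e_4·(0) + e_5·(-2) = 0
L: e_1·(1) + e_2·(0) + e_3·(2) + e_4·(1) + e_5·(0) = 0
T: e_1·(-1) + e_2·(-2) + e_3·(-2) + e_4·(0) + e_5·(-2) = 0
N: e_1·(0) + e_2·(0) + e_3·(1) + e_4·(0) + e_5·(-2) = 0
Solving this homogeneous linear system for the smallest-integer solution (first nonzero entry positive) gives (2, 2, -2, 2, -1).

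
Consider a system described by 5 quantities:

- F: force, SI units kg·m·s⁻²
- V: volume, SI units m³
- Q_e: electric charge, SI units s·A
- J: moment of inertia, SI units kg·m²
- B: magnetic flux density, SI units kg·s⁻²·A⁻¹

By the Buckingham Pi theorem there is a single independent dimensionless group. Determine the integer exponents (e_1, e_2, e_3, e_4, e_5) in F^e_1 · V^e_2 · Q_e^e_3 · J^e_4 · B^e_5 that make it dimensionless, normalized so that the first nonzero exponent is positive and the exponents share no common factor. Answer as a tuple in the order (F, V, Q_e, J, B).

(1, -1, -2, 1, -2)

M: e_1·(1) + e_2·(0) + e_3·(0) + e_4·(1) + e_5·(1) = 0
L: e_1·(1) + e_2·(3) + e_3·(0) + e_4·(2) + e_5·(0) = 0
T: e_1·(-2) + e_2·(0) + e_3·(1) + e_4·(0) + e_5·(-2) = 0
I: e_1·(0) + e_2·(0) + e_3·(1) + e_4·(0) + e_5·(-1) = 0
Solving this homogeneous linear system for the smallest-integer solution (first nonzero entry positive) gives (1, -1, -2, 1, -2).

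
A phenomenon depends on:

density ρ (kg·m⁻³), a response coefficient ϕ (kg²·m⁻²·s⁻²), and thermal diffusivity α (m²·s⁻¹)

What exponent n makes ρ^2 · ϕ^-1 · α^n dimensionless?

2

Balance the L exponent: (2)·n from α, plus 2·(-3) − (-2) = -4 from the rest, must sum to zero.
2n − 4 = 0, so n = 2.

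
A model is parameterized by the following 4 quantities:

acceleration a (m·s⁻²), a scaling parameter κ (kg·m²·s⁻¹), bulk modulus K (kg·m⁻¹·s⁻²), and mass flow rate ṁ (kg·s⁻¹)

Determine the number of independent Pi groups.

There are 4 variables and 3 base dimensions (M, L, T).
The dimension matrix has rank 3.
Independent dimensionless groups: 4 − 3 = 1.

1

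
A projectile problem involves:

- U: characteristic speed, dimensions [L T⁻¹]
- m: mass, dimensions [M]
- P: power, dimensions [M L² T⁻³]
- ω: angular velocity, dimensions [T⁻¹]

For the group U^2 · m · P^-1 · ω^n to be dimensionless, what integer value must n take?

1

Balance the T exponent: (-1)·n from ω, plus 2·(-1) + (0) − (-3) = 1 from the rest, must sum to zero.
−n + 1 = 0, so n = 1.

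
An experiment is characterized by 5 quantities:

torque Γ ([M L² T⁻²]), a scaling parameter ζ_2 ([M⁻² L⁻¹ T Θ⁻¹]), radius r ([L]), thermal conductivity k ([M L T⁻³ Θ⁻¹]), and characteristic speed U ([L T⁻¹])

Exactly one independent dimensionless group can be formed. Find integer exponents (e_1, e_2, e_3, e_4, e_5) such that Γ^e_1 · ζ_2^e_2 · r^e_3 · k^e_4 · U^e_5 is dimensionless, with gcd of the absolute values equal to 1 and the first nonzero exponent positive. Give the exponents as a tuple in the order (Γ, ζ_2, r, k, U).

(3, 1, -2, -1, -2)

M: e_1·(1) + e_2·(-2) + e_3·(0) + e_4·(1) + e_5·(0) = 0
L: e_1·(2) + e_2·(-1) + e_3·(1) + e_4·(1) + e_5·(1) = 0
T: e_1·(-2) + e_2·(1) + e_3·(0) + e_4·(-3) + e_5·(-1) = 0
Θ: e_1·(0) + e_2·(-1) + e_3·(0) + e_4·(-1) + e_5·(0) = 0
Solving this homogeneous linear system for the smallest-integer solution (first nonzero entry positive) gives (3, 1, -2, -1, -2).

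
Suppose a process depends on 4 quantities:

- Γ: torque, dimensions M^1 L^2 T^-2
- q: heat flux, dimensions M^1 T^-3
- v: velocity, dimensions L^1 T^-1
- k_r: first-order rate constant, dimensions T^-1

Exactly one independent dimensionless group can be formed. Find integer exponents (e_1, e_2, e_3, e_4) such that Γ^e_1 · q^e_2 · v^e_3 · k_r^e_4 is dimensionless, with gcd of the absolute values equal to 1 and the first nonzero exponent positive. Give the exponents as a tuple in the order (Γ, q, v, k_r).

M: e_1·(1) + e_2·(1) + e_3·(0) + e_4·(0) = 0
L: e_1·(2) + e_2·(0) + e_3·(1) + e_4·(0) = 0
T: e_1·(-2) + e_2·(-3) + e_3·(-1) + e_4·(-1) = 0
Solving this homogeneous linear system for the smallest-integer solution (first nonzero entry positive) gives (1, -1, -2, 3).

(1, -1, -2, 3)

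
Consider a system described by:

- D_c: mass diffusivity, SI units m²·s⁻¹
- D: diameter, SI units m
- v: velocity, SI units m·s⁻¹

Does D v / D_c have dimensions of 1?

yes

Sum the exponent of each base dimension across the product:
  M: −[D_c]_M + [D]_M + [v]_M = −(0) + (0) + (0) = 0
  L: −[D_c]_L + [D]_L + [v]_L = −(2) + (1) + (1) = 0
  T: −[D_c]_T + [D]_T + [v]_T = −(-1) + (0) + (-1) = 0
  Θ: −[D_c]_Θ + [D]_Θ + [v]_Θ = −(0) + (0) + (0) = 0
All base exponents vanish — dimensionless.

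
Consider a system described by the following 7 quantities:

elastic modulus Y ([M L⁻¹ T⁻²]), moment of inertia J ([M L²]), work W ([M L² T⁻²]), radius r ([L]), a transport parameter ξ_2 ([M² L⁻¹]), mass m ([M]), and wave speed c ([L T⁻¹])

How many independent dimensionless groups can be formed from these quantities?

4

There are 7 variables and 3 base dimensions (M, L, T).
The dimension matrix has rank 3.
Independent dimensionless groups: 7 − 3 = 4.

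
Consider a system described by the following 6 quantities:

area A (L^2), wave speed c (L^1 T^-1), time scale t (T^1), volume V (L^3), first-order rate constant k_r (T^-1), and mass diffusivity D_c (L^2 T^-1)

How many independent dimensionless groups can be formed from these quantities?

4

There are 6 variables and 2 base dimensions (L, T).
The dimension matrix has rank 2.
Independent dimensionless groups: 6 − 2 = 4.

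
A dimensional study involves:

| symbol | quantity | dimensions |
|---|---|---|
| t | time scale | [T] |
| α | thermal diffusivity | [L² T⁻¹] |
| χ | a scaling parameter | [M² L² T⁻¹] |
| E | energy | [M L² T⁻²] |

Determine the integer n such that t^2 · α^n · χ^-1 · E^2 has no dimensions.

-1

Balance the L exponent: (2)·n from α, plus 2·(0) − (2) + 2·(2) = 2 from the rest, must sum to zero.
2n + 2 = 0, so n = -1.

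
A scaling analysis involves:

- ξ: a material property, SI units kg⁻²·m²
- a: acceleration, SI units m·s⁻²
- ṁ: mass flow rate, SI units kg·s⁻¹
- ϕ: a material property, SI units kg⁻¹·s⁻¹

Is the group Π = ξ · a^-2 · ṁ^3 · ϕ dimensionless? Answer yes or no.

Sum the exponent of each base dimension across the product:
  M: [ξ]_M − 2·[a]_M + 3·[ṁ]_M + [ϕ]_M = (-2) − 2·(0) + 3·(1) + (-1) = 0
  L: [ξ]_L − 2·[a]_L + 3·[ṁ]_L + [ϕ]_L = (2) − 2·(1) + 3·(0) + (0) = 0
  T: [ξ]_T − 2·[a]_T + 3·[ṁ]_T + [ϕ]_T = (0) − 2·(-2) + 3·(-1) + (-1) = 0
All base exponents vanish — dimensionless.

yes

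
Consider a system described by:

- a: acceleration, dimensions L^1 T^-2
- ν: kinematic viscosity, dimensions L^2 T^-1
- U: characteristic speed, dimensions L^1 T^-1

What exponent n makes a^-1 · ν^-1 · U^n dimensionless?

3

Balance the L exponent: (1)·n from U, plus −(1) − (2) = -3 from the rest, must sum to zero.
n − 3 = 0, so n = 3.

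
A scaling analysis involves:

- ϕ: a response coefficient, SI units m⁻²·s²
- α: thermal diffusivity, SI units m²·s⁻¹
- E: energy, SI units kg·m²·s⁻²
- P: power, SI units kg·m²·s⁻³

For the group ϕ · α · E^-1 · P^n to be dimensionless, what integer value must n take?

1

Balance the M exponent: (1)·n from P, plus (0) + (0) − (1) = -1 from the rest, must sum to zero.
n − 1 = 0, so n = 1.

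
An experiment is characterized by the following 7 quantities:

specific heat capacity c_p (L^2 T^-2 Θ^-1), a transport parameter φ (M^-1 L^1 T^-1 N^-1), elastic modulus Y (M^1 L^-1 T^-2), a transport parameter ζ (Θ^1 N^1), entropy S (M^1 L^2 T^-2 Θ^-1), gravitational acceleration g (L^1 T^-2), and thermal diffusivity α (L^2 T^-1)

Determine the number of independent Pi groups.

2

There are 7 variables and 5 base dimensions (M, L, T, Θ, N).
The dimension matrix has rank 5.
Independent dimensionless groups: 7 − 5 = 2.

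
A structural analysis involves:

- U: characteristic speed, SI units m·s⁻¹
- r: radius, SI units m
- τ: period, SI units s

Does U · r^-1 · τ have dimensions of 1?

yes

Sum the exponent of each base dimension across the product:
  M: [U]_M − [r]_M + [τ]_M = (0) − (0) + (0) = 0
  L: [U]_L − [r]_L + [τ]_L = (1) − (1) + (0) = 0
  T: [U]_T − [r]_T + [τ]_T = (-1) − (0) + (1) = 0
All base exponents vanish — dimensionless.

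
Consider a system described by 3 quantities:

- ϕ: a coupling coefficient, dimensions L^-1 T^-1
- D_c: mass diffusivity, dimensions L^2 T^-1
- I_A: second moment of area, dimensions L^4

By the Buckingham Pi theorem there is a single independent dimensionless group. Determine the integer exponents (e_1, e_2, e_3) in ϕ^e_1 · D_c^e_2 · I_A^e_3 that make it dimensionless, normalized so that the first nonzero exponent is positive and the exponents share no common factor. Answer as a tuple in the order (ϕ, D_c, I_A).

L: e_1·(-1) + e_2·(2) + e_3·(4) = 0
T: e_1·(-1) + e_2·(-1) + e_3·(0) = 0
Solving this homogeneous linear system for the smallest-integer solution (first nonzero entry positive) gives (4, -4, 3).

(4, -4, 3)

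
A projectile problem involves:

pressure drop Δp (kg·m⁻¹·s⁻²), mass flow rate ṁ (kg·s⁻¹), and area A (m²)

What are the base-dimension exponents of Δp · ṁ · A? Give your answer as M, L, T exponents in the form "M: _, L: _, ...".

Collect each base-dimension exponent across the product:
  M: (1) + (1) + (0) = 2
  L: (-1) + (0) + (2) = 1
  T: (-2) + (-1) + (0) = -3
So the dimensions are [M² L T⁻³].

M: 2, L: 1, T: -3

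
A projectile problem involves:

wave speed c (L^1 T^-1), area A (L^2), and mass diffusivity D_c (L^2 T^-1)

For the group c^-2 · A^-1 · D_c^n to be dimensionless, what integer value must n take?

2

Balance the L exponent: (2)·n from D_c, plus −2·(1) − (2) = -4 from the rest, must sum to zero.
2n − 4 = 0, so n = 2.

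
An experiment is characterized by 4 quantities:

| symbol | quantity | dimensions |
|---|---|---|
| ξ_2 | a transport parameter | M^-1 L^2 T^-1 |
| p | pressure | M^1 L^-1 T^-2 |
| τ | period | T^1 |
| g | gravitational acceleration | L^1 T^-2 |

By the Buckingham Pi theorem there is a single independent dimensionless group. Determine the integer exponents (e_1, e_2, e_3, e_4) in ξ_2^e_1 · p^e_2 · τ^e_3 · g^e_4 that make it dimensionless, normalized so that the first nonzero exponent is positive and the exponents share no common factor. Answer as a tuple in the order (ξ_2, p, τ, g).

M: e_1·(-1) + e_2·(1) + e_3·(0) + e_4·(0) = 0
L: e_1·(2) + e_2·(-1) + e_3·(0) + e_4·(1) = 0
T: e_1·(-1) + e_2·(-2) + e_3·(1) + e_4·(-2) = 0
Solving this homogeneous linear system for the smallest-integer solution (first nonzero entry positive) gives (1, 1, 1, -1).

(1, 1, 1, -1)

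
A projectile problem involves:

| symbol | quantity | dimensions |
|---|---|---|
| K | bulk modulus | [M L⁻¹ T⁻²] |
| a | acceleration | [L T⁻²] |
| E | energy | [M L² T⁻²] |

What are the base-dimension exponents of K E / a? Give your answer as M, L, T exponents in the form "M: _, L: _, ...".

Collect each base-dimension exponent across the product:
  M: (1) − (0) + (1) = 2
  L: (-1) − (1) + (2) = 0
  T: (-2) − (-2) + (-2) = -2
So the dimensions are [M² T⁻²].

M: 2, L: 0, T: -2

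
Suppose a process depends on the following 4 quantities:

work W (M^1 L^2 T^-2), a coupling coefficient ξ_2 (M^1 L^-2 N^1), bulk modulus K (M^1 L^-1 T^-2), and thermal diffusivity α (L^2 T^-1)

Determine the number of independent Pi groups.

There are 4 variables and 4 base dimensions (M, L, T, N).
The dimension matrix has rank 4.
Independent dimensionless groups: 4 − 4 = 0.

0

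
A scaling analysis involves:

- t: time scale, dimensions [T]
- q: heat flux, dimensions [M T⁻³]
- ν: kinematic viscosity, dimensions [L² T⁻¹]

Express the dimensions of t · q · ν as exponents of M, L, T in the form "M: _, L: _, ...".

Collect each base-dimension exponent across the product:
  M: (0) + (1) + (0) = 1
  L: (0) + (0) + (2) = 2
  T: (1) + (-3) + (-1) = -3
So the dimensions are [M L² T⁻³].

M: 1, L: 2, T: -3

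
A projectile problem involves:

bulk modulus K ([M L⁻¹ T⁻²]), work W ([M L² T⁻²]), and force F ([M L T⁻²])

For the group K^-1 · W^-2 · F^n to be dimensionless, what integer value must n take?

Balance the M exponent: (1)·n from F, plus −(1) − 2·(1) = -3 from the rest, must sum to zero.
n − 3 = 0, so n = 3.

3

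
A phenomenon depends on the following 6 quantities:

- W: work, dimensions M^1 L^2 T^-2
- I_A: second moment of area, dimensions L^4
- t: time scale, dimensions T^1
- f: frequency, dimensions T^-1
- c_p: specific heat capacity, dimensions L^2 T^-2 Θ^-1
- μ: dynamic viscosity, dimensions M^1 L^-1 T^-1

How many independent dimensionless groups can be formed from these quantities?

2

There are 6 variables and 4 base dimensions (M, L, T, Θ).
The dimension matrix has rank 4.
Independent dimensionless groups: 6 − 4 = 2.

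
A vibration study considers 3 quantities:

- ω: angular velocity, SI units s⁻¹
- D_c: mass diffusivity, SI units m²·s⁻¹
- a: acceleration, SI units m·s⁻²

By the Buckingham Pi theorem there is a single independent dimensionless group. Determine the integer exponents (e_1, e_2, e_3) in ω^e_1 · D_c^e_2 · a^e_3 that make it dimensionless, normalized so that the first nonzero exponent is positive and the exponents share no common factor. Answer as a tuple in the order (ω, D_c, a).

L: e_1·(0) + e_2·(2) + e_3·(1) = 0
T: e_1·(-1) + e_2·(-1) + e_3·(-2) = 0
Solving this homogeneous linear system for the smallest-integer solution (first nonzero entry positive) gives (3, 1, -2).

(3, 1, -2)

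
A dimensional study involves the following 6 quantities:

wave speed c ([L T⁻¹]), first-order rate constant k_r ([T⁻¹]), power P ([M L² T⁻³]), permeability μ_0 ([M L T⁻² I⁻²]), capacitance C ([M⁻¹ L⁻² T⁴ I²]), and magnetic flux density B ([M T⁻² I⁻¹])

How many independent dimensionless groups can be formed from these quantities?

There are 6 variables and 4 base dimensions (M, L, T, I).
The dimension matrix has rank 4.
Independent dimensionless groups: 6 − 4 = 2.

2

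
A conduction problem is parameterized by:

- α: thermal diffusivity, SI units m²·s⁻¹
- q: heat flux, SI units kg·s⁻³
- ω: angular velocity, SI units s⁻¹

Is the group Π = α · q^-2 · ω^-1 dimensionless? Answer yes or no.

no

Sum the exponent of each base dimension across the product:
  M: [α]_M − 2·[q]_M − [ω]_M = (0) − 2·(1) − (0) = -2
  L: [α]_L − 2·[q]_L − [ω]_L = (2) − 2·(0) − (0) = 2
  T: [α]_T − 2·[q]_T − [ω]_T = (-1) − 2·(-3) − (-1) = 6
Net dimensions [M⁻² L² T⁶] ≠ [1] — not dimensionless.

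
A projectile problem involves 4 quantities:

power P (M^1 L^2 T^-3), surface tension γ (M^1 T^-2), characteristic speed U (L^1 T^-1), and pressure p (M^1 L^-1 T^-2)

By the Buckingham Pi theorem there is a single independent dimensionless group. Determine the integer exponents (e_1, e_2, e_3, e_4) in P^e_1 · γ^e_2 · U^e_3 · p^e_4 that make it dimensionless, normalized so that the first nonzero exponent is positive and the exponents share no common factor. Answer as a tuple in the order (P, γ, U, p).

(1, -2, -1, 1)

M: e_1·(1) + e_2·(1) + e_3·(0) + e_4·(1) = 0
L: e_1·(2) + e_2·(0) + e_3·(1) + e_4·(-1) = 0
T: e_1·(-3) + e_2·(-2) + e_3·(-1) + e_4·(-2) = 0
Solving this homogeneous linear system for the smallest-integer solution (first nonzero entry positive) gives (1, -2, -1, 1).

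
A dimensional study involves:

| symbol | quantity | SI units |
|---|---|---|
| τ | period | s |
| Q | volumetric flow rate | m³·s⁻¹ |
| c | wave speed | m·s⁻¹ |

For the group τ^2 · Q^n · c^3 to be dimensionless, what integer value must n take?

Balance the L exponent: (3)·n from Q, plus 2·(0) + 3·(1) = 3 from the rest, must sum to zero.
3n + 3 = 0, so n = -1.

-1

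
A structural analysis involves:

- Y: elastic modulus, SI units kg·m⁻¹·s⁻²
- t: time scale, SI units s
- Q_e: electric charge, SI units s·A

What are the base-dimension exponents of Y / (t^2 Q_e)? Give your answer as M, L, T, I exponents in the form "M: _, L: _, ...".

M: 1, L: -1, T: -5, I: -1

Collect each base-dimension exponent across the product:
  M: (1) − 2·(0) − (0) = 1
  L: (-1) − 2·(0) − (0) = -1
  T: (-2) − 2·(1) − (1) = -5
  I: (0) − 2·(0) − (1) = -1
So the dimensions are [M L⁻¹ T⁻⁵ I⁻¹].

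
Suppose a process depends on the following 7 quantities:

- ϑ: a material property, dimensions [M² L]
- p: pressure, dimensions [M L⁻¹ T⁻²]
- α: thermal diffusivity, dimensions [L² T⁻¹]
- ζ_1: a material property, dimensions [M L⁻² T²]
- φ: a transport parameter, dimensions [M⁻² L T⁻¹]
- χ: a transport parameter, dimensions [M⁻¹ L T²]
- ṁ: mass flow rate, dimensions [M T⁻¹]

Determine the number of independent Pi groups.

There are 7 variables and 3 base dimensions (M, L, T).
The dimension matrix has rank 3.
Independent dimensionless groups: 7 − 3 = 4.

4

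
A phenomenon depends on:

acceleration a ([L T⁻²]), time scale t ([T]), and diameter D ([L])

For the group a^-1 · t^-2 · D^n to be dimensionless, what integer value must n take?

Balance the L exponent: (1)·n from D, plus −(1) − 2·(0) = -1 from the rest, must sum to zero.
n − 1 = 0, so n = 1.

1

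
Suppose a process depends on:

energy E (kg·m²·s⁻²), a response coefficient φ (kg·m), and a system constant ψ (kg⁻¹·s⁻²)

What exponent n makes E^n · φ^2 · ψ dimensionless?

Balance the M exponent: (1)·n from E, plus 2·(1) + (-1) = 1 from the rest, must sum to zero.
n + 1 = 0, so n = -1.

-1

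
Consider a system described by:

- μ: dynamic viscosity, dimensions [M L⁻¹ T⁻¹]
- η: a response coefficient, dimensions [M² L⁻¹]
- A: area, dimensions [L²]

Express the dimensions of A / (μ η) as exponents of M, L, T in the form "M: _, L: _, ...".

M: -3, L: 4, T: 1

Collect each base-dimension exponent across the product:
  M: −(1) − (2) + (0) = -3
  L: −(-1) − (-1) + (2) = 4
  T: −(-1) − (0) + (0) = 1
So the dimensions are [M⁻³ L⁴ T].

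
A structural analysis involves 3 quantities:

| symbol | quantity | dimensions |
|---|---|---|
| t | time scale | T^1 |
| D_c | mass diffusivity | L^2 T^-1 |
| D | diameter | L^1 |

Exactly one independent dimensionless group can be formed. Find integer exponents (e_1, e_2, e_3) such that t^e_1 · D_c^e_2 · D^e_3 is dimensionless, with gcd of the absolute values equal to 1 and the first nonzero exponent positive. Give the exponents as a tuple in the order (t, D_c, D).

(1, 1, -2)

L: e_1·(0) + e_2·(2) + e_3·(1) = 0
T: e_1·(1) + e_2·(-1) + e_3·(0) = 0
Solving this homogeneous linear system for the smallest-integer solution (first nonzero entry positive) gives (1, 1, -2).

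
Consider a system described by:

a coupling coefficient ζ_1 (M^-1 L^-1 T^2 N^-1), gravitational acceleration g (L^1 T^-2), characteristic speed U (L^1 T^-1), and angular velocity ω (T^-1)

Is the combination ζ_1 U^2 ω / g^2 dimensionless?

Sum the exponent of each base dimension across the product:
  M: [ζ_1]_M − 2·[g]_M + 2·[U]_M + [ω]_M = (-1) − 2·(0) + 2·(0) + (0) = -1
  L: [ζ_1]_L − 2·[g]_L + 2·[U]_L + [ω]_L = (-1) − 2·(1) + 2·(1) + (0) = -1
  T: [ζ_1]_T − 2·[g]_T + 2·[U]_T + [ω]_T = (2) − 2·(-2) + 2·(-1) + (-1) = 3
  N: [ζ_1]_N − 2·[g]_N + 2·[U]_N + [ω]_N = (-1) − 2·(0) + 2·(0) + (0) = -1
Net dimensions [M⁻¹ L⁻¹ T³ N⁻¹] ≠ [1] — not dimensionless.

no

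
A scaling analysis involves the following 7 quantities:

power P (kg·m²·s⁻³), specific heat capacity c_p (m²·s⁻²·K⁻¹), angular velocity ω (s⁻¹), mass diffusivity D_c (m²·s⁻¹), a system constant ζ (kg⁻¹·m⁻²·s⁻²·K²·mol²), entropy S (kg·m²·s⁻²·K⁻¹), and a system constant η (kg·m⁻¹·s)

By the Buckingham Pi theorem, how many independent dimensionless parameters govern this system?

There are 7 variables and 5 base dimensions (M, L, T, Θ, N).
The dimension matrix has rank 5.
Independent dimensionless groups: 7 − 5 = 2.

2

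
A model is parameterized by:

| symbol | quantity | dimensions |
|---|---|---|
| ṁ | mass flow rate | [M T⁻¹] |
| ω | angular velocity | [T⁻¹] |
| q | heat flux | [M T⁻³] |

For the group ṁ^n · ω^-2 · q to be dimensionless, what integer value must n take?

-1

Balance the M exponent: (1)·n from ṁ, plus −2·(0) + (1) = 1 from the rest, must sum to zero.
n + 1 = 0, so n = -1.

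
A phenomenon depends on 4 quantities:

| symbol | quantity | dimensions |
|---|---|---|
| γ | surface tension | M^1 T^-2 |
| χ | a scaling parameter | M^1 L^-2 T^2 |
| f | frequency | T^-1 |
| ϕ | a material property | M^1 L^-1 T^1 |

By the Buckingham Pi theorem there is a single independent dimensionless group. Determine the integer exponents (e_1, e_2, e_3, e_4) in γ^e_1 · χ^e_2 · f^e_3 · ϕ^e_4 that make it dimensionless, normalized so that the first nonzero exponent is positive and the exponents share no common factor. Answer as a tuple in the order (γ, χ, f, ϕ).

M: e_1·(1) + e_2·(1) + e_3·(0) + e_4·(1) = 0
L: e_1·(0) + e_2·(-2) + e_3·(0) + e_4·(-1) = 0
T: e_1·(-2) + e_2·(2) + e_3·(-1) + e_4·(1) = 0
Solving this homogeneous linear system for the smallest-integer solution (first nonzero entry positive) gives (1, 1, -2, -2).

(1, 1, -2, -2)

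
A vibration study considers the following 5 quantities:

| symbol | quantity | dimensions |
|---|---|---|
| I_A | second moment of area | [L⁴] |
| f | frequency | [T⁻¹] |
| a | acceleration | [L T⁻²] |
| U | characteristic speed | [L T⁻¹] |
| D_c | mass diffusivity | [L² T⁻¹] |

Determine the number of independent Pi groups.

3

There are 5 variables and 2 base dimensions (L, T).
The dimension matrix has rank 2.
Independent dimensionless groups: 5 − 2 = 3.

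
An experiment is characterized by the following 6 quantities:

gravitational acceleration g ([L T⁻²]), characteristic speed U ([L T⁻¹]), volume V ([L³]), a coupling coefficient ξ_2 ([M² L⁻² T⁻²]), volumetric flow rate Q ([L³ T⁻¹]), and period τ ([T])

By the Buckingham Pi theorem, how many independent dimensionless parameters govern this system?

There are 6 variables and 3 base dimensions (M, L, T).
The dimension matrix has rank 3.
Independent dimensionless groups: 6 − 3 = 3.

3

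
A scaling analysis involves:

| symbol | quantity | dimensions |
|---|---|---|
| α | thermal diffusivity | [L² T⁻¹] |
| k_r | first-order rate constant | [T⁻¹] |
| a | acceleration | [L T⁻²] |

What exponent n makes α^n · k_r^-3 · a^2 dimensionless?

Balance the L exponent: (2)·n from α, plus −3·(0) + 2·(1) = 2 from the rest, must sum to zero.
2n + 2 = 0, so n = -1.

-1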